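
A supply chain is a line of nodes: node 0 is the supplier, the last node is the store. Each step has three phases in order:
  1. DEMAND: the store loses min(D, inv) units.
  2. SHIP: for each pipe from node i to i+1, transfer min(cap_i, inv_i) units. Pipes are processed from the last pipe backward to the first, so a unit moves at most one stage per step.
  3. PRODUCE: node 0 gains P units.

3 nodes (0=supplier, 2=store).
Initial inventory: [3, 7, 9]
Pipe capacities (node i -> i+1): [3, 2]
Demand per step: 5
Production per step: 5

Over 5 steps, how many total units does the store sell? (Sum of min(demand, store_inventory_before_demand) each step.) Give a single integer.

Step 1: sold=5 (running total=5) -> [5 8 6]
Step 2: sold=5 (running total=10) -> [7 9 3]
Step 3: sold=3 (running total=13) -> [9 10 2]
Step 4: sold=2 (running total=15) -> [11 11 2]
Step 5: sold=2 (running total=17) -> [13 12 2]

Answer: 17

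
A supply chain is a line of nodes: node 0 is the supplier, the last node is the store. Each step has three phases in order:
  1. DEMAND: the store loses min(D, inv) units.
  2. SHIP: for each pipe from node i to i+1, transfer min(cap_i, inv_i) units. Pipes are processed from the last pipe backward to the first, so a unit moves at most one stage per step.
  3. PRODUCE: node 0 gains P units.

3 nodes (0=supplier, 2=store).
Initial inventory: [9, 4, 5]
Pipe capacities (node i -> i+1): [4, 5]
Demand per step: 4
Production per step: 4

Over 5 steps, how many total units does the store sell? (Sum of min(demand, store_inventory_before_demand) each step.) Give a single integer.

Step 1: sold=4 (running total=4) -> [9 4 5]
Step 2: sold=4 (running total=8) -> [9 4 5]
Step 3: sold=4 (running total=12) -> [9 4 5]
Step 4: sold=4 (running total=16) -> [9 4 5]
Step 5: sold=4 (running total=20) -> [9 4 5]

Answer: 20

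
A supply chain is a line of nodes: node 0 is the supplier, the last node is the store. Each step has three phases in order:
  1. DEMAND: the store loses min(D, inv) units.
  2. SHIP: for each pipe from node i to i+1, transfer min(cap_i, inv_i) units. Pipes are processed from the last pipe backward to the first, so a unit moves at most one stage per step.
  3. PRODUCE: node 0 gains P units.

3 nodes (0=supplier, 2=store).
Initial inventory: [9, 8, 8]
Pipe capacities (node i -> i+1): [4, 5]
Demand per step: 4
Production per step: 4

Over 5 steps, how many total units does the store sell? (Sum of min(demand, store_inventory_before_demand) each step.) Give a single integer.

Answer: 20

Derivation:
Step 1: sold=4 (running total=4) -> [9 7 9]
Step 2: sold=4 (running total=8) -> [9 6 10]
Step 3: sold=4 (running total=12) -> [9 5 11]
Step 4: sold=4 (running total=16) -> [9 4 12]
Step 5: sold=4 (running total=20) -> [9 4 12]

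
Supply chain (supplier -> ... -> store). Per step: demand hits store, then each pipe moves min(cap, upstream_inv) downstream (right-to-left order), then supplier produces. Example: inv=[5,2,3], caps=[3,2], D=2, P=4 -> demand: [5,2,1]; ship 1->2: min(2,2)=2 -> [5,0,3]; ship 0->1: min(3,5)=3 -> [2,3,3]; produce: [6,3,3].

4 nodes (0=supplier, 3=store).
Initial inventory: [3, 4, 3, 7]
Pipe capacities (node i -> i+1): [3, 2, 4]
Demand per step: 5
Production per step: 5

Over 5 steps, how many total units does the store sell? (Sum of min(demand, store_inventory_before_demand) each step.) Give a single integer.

Answer: 16

Derivation:
Step 1: sold=5 (running total=5) -> [5 5 2 5]
Step 2: sold=5 (running total=10) -> [7 6 2 2]
Step 3: sold=2 (running total=12) -> [9 7 2 2]
Step 4: sold=2 (running total=14) -> [11 8 2 2]
Step 5: sold=2 (running total=16) -> [13 9 2 2]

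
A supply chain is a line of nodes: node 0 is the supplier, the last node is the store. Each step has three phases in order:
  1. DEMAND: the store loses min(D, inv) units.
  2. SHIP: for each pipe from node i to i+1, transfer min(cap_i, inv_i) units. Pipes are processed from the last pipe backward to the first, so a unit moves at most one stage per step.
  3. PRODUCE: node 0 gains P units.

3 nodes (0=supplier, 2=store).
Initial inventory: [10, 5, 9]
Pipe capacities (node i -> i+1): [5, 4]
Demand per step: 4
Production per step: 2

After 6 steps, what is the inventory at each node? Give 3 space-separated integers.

Step 1: demand=4,sold=4 ship[1->2]=4 ship[0->1]=5 prod=2 -> inv=[7 6 9]
Step 2: demand=4,sold=4 ship[1->2]=4 ship[0->1]=5 prod=2 -> inv=[4 7 9]
Step 3: demand=4,sold=4 ship[1->2]=4 ship[0->1]=4 prod=2 -> inv=[2 7 9]
Step 4: demand=4,sold=4 ship[1->2]=4 ship[0->1]=2 prod=2 -> inv=[2 5 9]
Step 5: demand=4,sold=4 ship[1->2]=4 ship[0->1]=2 prod=2 -> inv=[2 3 9]
Step 6: demand=4,sold=4 ship[1->2]=3 ship[0->1]=2 prod=2 -> inv=[2 2 8]

2 2 8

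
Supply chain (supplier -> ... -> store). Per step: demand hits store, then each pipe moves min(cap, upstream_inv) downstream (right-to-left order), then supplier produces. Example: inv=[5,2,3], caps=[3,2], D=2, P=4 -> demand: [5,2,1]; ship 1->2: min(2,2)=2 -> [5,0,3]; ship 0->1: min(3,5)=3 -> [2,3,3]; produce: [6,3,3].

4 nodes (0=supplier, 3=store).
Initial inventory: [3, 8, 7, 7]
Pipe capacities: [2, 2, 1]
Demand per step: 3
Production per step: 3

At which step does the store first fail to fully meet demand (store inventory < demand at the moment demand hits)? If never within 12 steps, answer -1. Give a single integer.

Step 1: demand=3,sold=3 ship[2->3]=1 ship[1->2]=2 ship[0->1]=2 prod=3 -> [4 8 8 5]
Step 2: demand=3,sold=3 ship[2->3]=1 ship[1->2]=2 ship[0->1]=2 prod=3 -> [5 8 9 3]
Step 3: demand=3,sold=3 ship[2->3]=1 ship[1->2]=2 ship[0->1]=2 prod=3 -> [6 8 10 1]
Step 4: demand=3,sold=1 ship[2->3]=1 ship[1->2]=2 ship[0->1]=2 prod=3 -> [7 8 11 1]
Step 5: demand=3,sold=1 ship[2->3]=1 ship[1->2]=2 ship[0->1]=2 prod=3 -> [8 8 12 1]
Step 6: demand=3,sold=1 ship[2->3]=1 ship[1->2]=2 ship[0->1]=2 prod=3 -> [9 8 13 1]
Step 7: demand=3,sold=1 ship[2->3]=1 ship[1->2]=2 ship[0->1]=2 prod=3 -> [10 8 14 1]
Step 8: demand=3,sold=1 ship[2->3]=1 ship[1->2]=2 ship[0->1]=2 prod=3 -> [11 8 15 1]
Step 9: demand=3,sold=1 ship[2->3]=1 ship[1->2]=2 ship[0->1]=2 prod=3 -> [12 8 16 1]
Step 10: demand=3,sold=1 ship[2->3]=1 ship[1->2]=2 ship[0->1]=2 prod=3 -> [13 8 17 1]
Step 11: demand=3,sold=1 ship[2->3]=1 ship[1->2]=2 ship[0->1]=2 prod=3 -> [14 8 18 1]
Step 12: demand=3,sold=1 ship[2->3]=1 ship[1->2]=2 ship[0->1]=2 prod=3 -> [15 8 19 1]
First stockout at step 4

4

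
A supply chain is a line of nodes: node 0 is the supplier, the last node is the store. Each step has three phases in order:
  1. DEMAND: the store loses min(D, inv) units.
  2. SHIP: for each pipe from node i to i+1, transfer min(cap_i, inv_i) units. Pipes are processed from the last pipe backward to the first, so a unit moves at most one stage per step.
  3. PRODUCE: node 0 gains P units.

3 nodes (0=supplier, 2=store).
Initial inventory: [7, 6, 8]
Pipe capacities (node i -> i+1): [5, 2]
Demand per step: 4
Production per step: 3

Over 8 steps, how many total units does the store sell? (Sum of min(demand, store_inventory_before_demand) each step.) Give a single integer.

Step 1: sold=4 (running total=4) -> [5 9 6]
Step 2: sold=4 (running total=8) -> [3 12 4]
Step 3: sold=4 (running total=12) -> [3 13 2]
Step 4: sold=2 (running total=14) -> [3 14 2]
Step 5: sold=2 (running total=16) -> [3 15 2]
Step 6: sold=2 (running total=18) -> [3 16 2]
Step 7: sold=2 (running total=20) -> [3 17 2]
Step 8: sold=2 (running total=22) -> [3 18 2]

Answer: 22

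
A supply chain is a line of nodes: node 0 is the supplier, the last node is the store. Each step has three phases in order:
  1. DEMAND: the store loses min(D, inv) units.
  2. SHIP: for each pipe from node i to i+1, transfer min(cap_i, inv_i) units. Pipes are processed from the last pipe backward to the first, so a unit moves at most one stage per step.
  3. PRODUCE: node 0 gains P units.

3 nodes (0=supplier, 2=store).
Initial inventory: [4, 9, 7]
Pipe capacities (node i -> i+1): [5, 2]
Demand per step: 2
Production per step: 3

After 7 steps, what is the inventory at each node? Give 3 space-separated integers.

Step 1: demand=2,sold=2 ship[1->2]=2 ship[0->1]=4 prod=3 -> inv=[3 11 7]
Step 2: demand=2,sold=2 ship[1->2]=2 ship[0->1]=3 prod=3 -> inv=[3 12 7]
Step 3: demand=2,sold=2 ship[1->2]=2 ship[0->1]=3 prod=3 -> inv=[3 13 7]
Step 4: demand=2,sold=2 ship[1->2]=2 ship[0->1]=3 prod=3 -> inv=[3 14 7]
Step 5: demand=2,sold=2 ship[1->2]=2 ship[0->1]=3 prod=3 -> inv=[3 15 7]
Step 6: demand=2,sold=2 ship[1->2]=2 ship[0->1]=3 prod=3 -> inv=[3 16 7]
Step 7: demand=2,sold=2 ship[1->2]=2 ship[0->1]=3 prod=3 -> inv=[3 17 7]

3 17 7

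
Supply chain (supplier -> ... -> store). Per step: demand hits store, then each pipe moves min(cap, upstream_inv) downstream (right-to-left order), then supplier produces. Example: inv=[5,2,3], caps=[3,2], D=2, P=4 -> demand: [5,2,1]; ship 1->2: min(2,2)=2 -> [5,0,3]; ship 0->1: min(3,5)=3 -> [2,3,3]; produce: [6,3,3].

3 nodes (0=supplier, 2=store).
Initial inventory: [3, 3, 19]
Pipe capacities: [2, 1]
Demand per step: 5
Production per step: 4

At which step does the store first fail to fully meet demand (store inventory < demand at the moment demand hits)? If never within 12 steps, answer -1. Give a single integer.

Step 1: demand=5,sold=5 ship[1->2]=1 ship[0->1]=2 prod=4 -> [5 4 15]
Step 2: demand=5,sold=5 ship[1->2]=1 ship[0->1]=2 prod=4 -> [7 5 11]
Step 3: demand=5,sold=5 ship[1->2]=1 ship[0->1]=2 prod=4 -> [9 6 7]
Step 4: demand=5,sold=5 ship[1->2]=1 ship[0->1]=2 prod=4 -> [11 7 3]
Step 5: demand=5,sold=3 ship[1->2]=1 ship[0->1]=2 prod=4 -> [13 8 1]
Step 6: demand=5,sold=1 ship[1->2]=1 ship[0->1]=2 prod=4 -> [15 9 1]
Step 7: demand=5,sold=1 ship[1->2]=1 ship[0->1]=2 prod=4 -> [17 10 1]
Step 8: demand=5,sold=1 ship[1->2]=1 ship[0->1]=2 prod=4 -> [19 11 1]
Step 9: demand=5,sold=1 ship[1->2]=1 ship[0->1]=2 prod=4 -> [21 12 1]
Step 10: demand=5,sold=1 ship[1->2]=1 ship[0->1]=2 prod=4 -> [23 13 1]
Step 11: demand=5,sold=1 ship[1->2]=1 ship[0->1]=2 prod=4 -> [25 14 1]
Step 12: demand=5,sold=1 ship[1->2]=1 ship[0->1]=2 prod=4 -> [27 15 1]
First stockout at step 5

5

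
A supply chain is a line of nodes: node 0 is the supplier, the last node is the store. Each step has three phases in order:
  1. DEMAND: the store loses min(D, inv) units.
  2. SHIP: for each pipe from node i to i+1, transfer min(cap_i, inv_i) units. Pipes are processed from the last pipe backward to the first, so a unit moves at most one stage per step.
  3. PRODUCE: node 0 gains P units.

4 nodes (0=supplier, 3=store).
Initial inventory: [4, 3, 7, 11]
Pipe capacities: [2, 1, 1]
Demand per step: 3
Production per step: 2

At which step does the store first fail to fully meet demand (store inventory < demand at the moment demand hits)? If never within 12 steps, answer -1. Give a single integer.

Step 1: demand=3,sold=3 ship[2->3]=1 ship[1->2]=1 ship[0->1]=2 prod=2 -> [4 4 7 9]
Step 2: demand=3,sold=3 ship[2->3]=1 ship[1->2]=1 ship[0->1]=2 prod=2 -> [4 5 7 7]
Step 3: demand=3,sold=3 ship[2->3]=1 ship[1->2]=1 ship[0->1]=2 prod=2 -> [4 6 7 5]
Step 4: demand=3,sold=3 ship[2->3]=1 ship[1->2]=1 ship[0->1]=2 prod=2 -> [4 7 7 3]
Step 5: demand=3,sold=3 ship[2->3]=1 ship[1->2]=1 ship[0->1]=2 prod=2 -> [4 8 7 1]
Step 6: demand=3,sold=1 ship[2->3]=1 ship[1->2]=1 ship[0->1]=2 prod=2 -> [4 9 7 1]
Step 7: demand=3,sold=1 ship[2->3]=1 ship[1->2]=1 ship[0->1]=2 prod=2 -> [4 10 7 1]
Step 8: demand=3,sold=1 ship[2->3]=1 ship[1->2]=1 ship[0->1]=2 prod=2 -> [4 11 7 1]
Step 9: demand=3,sold=1 ship[2->3]=1 ship[1->2]=1 ship[0->1]=2 prod=2 -> [4 12 7 1]
Step 10: demand=3,sold=1 ship[2->3]=1 ship[1->2]=1 ship[0->1]=2 prod=2 -> [4 13 7 1]
Step 11: demand=3,sold=1 ship[2->3]=1 ship[1->2]=1 ship[0->1]=2 prod=2 -> [4 14 7 1]
Step 12: demand=3,sold=1 ship[2->3]=1 ship[1->2]=1 ship[0->1]=2 prod=2 -> [4 15 7 1]
First stockout at step 6

6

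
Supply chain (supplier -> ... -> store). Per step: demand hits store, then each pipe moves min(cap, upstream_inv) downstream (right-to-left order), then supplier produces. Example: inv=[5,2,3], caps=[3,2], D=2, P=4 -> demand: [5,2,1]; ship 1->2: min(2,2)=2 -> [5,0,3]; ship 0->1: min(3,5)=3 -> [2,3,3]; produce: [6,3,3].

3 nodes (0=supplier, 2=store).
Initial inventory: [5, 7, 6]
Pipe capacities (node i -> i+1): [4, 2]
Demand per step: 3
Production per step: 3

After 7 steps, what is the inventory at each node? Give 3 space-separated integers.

Step 1: demand=3,sold=3 ship[1->2]=2 ship[0->1]=4 prod=3 -> inv=[4 9 5]
Step 2: demand=3,sold=3 ship[1->2]=2 ship[0->1]=4 prod=3 -> inv=[3 11 4]
Step 3: demand=3,sold=3 ship[1->2]=2 ship[0->1]=3 prod=3 -> inv=[3 12 3]
Step 4: demand=3,sold=3 ship[1->2]=2 ship[0->1]=3 prod=3 -> inv=[3 13 2]
Step 5: demand=3,sold=2 ship[1->2]=2 ship[0->1]=3 prod=3 -> inv=[3 14 2]
Step 6: demand=3,sold=2 ship[1->2]=2 ship[0->1]=3 prod=3 -> inv=[3 15 2]
Step 7: demand=3,sold=2 ship[1->2]=2 ship[0->1]=3 prod=3 -> inv=[3 16 2]

3 16 2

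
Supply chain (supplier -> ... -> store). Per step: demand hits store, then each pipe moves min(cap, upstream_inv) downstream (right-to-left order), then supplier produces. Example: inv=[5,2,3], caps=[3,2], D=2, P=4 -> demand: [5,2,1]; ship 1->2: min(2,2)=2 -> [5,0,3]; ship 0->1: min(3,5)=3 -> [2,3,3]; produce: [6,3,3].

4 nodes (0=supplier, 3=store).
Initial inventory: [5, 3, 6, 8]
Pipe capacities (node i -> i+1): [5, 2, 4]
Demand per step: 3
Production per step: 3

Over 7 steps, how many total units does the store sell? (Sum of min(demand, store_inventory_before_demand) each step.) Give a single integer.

Answer: 21

Derivation:
Step 1: sold=3 (running total=3) -> [3 6 4 9]
Step 2: sold=3 (running total=6) -> [3 7 2 10]
Step 3: sold=3 (running total=9) -> [3 8 2 9]
Step 4: sold=3 (running total=12) -> [3 9 2 8]
Step 5: sold=3 (running total=15) -> [3 10 2 7]
Step 6: sold=3 (running total=18) -> [3 11 2 6]
Step 7: sold=3 (running total=21) -> [3 12 2 5]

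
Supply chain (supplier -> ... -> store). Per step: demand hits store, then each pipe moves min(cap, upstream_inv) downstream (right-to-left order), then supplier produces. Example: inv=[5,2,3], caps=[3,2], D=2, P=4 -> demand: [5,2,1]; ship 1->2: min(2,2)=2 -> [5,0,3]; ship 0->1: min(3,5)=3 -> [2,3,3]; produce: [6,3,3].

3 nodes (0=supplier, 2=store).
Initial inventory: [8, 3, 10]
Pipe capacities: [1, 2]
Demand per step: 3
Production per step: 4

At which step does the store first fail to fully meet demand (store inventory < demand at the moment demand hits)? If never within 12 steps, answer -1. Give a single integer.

Step 1: demand=3,sold=3 ship[1->2]=2 ship[0->1]=1 prod=4 -> [11 2 9]
Step 2: demand=3,sold=3 ship[1->2]=2 ship[0->1]=1 prod=4 -> [14 1 8]
Step 3: demand=3,sold=3 ship[1->2]=1 ship[0->1]=1 prod=4 -> [17 1 6]
Step 4: demand=3,sold=3 ship[1->2]=1 ship[0->1]=1 prod=4 -> [20 1 4]
Step 5: demand=3,sold=3 ship[1->2]=1 ship[0->1]=1 prod=4 -> [23 1 2]
Step 6: demand=3,sold=2 ship[1->2]=1 ship[0->1]=1 prod=4 -> [26 1 1]
Step 7: demand=3,sold=1 ship[1->2]=1 ship[0->1]=1 prod=4 -> [29 1 1]
Step 8: demand=3,sold=1 ship[1->2]=1 ship[0->1]=1 prod=4 -> [32 1 1]
Step 9: demand=3,sold=1 ship[1->2]=1 ship[0->1]=1 prod=4 -> [35 1 1]
Step 10: demand=3,sold=1 ship[1->2]=1 ship[0->1]=1 prod=4 -> [38 1 1]
Step 11: demand=3,sold=1 ship[1->2]=1 ship[0->1]=1 prod=4 -> [41 1 1]
Step 12: demand=3,sold=1 ship[1->2]=1 ship[0->1]=1 prod=4 -> [44 1 1]
First stockout at step 6

6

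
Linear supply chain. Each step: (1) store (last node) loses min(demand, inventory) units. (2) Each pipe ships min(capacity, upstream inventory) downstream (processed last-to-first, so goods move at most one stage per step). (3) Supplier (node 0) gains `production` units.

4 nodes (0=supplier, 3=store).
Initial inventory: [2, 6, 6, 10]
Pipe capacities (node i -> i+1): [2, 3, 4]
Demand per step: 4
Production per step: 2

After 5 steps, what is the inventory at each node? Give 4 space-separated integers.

Step 1: demand=4,sold=4 ship[2->3]=4 ship[1->2]=3 ship[0->1]=2 prod=2 -> inv=[2 5 5 10]
Step 2: demand=4,sold=4 ship[2->3]=4 ship[1->2]=3 ship[0->1]=2 prod=2 -> inv=[2 4 4 10]
Step 3: demand=4,sold=4 ship[2->3]=4 ship[1->2]=3 ship[0->1]=2 prod=2 -> inv=[2 3 3 10]
Step 4: demand=4,sold=4 ship[2->3]=3 ship[1->2]=3 ship[0->1]=2 prod=2 -> inv=[2 2 3 9]
Step 5: demand=4,sold=4 ship[2->3]=3 ship[1->2]=2 ship[0->1]=2 prod=2 -> inv=[2 2 2 8]

2 2 2 8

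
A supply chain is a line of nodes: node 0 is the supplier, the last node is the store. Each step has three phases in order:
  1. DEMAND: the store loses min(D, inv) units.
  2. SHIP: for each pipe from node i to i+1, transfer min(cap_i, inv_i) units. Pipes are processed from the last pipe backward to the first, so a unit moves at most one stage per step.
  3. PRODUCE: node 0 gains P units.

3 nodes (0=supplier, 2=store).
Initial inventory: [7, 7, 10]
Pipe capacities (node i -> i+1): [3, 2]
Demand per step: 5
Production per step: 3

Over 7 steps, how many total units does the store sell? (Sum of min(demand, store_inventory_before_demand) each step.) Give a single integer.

Answer: 22

Derivation:
Step 1: sold=5 (running total=5) -> [7 8 7]
Step 2: sold=5 (running total=10) -> [7 9 4]
Step 3: sold=4 (running total=14) -> [7 10 2]
Step 4: sold=2 (running total=16) -> [7 11 2]
Step 5: sold=2 (running total=18) -> [7 12 2]
Step 6: sold=2 (running total=20) -> [7 13 2]
Step 7: sold=2 (running total=22) -> [7 14 2]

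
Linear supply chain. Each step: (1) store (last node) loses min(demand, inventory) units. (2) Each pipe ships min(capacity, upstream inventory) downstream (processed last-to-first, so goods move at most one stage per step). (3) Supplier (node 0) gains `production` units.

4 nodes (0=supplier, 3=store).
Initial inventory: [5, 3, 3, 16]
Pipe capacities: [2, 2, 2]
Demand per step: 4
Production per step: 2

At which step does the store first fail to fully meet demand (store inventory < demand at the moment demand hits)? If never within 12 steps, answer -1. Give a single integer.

Step 1: demand=4,sold=4 ship[2->3]=2 ship[1->2]=2 ship[0->1]=2 prod=2 -> [5 3 3 14]
Step 2: demand=4,sold=4 ship[2->3]=2 ship[1->2]=2 ship[0->1]=2 prod=2 -> [5 3 3 12]
Step 3: demand=4,sold=4 ship[2->3]=2 ship[1->2]=2 ship[0->1]=2 prod=2 -> [5 3 3 10]
Step 4: demand=4,sold=4 ship[2->3]=2 ship[1->2]=2 ship[0->1]=2 prod=2 -> [5 3 3 8]
Step 5: demand=4,sold=4 ship[2->3]=2 ship[1->2]=2 ship[0->1]=2 prod=2 -> [5 3 3 6]
Step 6: demand=4,sold=4 ship[2->3]=2 ship[1->2]=2 ship[0->1]=2 prod=2 -> [5 3 3 4]
Step 7: demand=4,sold=4 ship[2->3]=2 ship[1->2]=2 ship[0->1]=2 prod=2 -> [5 3 3 2]
Step 8: demand=4,sold=2 ship[2->3]=2 ship[1->2]=2 ship[0->1]=2 prod=2 -> [5 3 3 2]
Step 9: demand=4,sold=2 ship[2->3]=2 ship[1->2]=2 ship[0->1]=2 prod=2 -> [5 3 3 2]
Step 10: demand=4,sold=2 ship[2->3]=2 ship[1->2]=2 ship[0->1]=2 prod=2 -> [5 3 3 2]
Step 11: demand=4,sold=2 ship[2->3]=2 ship[1->2]=2 ship[0->1]=2 prod=2 -> [5 3 3 2]
Step 12: demand=4,sold=2 ship[2->3]=2 ship[1->2]=2 ship[0->1]=2 prod=2 -> [5 3 3 2]
First stockout at step 8

8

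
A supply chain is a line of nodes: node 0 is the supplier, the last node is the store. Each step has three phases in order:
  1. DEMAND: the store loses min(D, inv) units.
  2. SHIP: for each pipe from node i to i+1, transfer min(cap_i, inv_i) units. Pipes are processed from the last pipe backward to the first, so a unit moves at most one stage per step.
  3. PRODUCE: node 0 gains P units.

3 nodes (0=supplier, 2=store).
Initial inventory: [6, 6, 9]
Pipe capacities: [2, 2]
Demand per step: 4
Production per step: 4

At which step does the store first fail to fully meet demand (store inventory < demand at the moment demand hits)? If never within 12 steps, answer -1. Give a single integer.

Step 1: demand=4,sold=4 ship[1->2]=2 ship[0->1]=2 prod=4 -> [8 6 7]
Step 2: demand=4,sold=4 ship[1->2]=2 ship[0->1]=2 prod=4 -> [10 6 5]
Step 3: demand=4,sold=4 ship[1->2]=2 ship[0->1]=2 prod=4 -> [12 6 3]
Step 4: demand=4,sold=3 ship[1->2]=2 ship[0->1]=2 prod=4 -> [14 6 2]
Step 5: demand=4,sold=2 ship[1->2]=2 ship[0->1]=2 prod=4 -> [16 6 2]
Step 6: demand=4,sold=2 ship[1->2]=2 ship[0->1]=2 prod=4 -> [18 6 2]
Step 7: demand=4,sold=2 ship[1->2]=2 ship[0->1]=2 prod=4 -> [20 6 2]
Step 8: demand=4,sold=2 ship[1->2]=2 ship[0->1]=2 prod=4 -> [22 6 2]
Step 9: demand=4,sold=2 ship[1->2]=2 ship[0->1]=2 prod=4 -> [24 6 2]
Step 10: demand=4,sold=2 ship[1->2]=2 ship[0->1]=2 prod=4 -> [26 6 2]
Step 11: demand=4,sold=2 ship[1->2]=2 ship[0->1]=2 prod=4 -> [28 6 2]
Step 12: demand=4,sold=2 ship[1->2]=2 ship[0->1]=2 prod=4 -> [30 6 2]
First stockout at step 4

4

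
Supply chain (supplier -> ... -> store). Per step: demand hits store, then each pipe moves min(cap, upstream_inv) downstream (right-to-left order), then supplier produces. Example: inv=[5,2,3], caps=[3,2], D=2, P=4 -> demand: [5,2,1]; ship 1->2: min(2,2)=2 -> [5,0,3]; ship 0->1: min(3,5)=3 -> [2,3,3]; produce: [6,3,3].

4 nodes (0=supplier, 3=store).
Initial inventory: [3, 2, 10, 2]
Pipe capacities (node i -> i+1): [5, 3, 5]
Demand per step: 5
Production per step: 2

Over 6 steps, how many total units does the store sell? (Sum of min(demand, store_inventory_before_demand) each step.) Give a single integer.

Step 1: sold=2 (running total=2) -> [2 3 7 5]
Step 2: sold=5 (running total=7) -> [2 2 5 5]
Step 3: sold=5 (running total=12) -> [2 2 2 5]
Step 4: sold=5 (running total=17) -> [2 2 2 2]
Step 5: sold=2 (running total=19) -> [2 2 2 2]
Step 6: sold=2 (running total=21) -> [2 2 2 2]

Answer: 21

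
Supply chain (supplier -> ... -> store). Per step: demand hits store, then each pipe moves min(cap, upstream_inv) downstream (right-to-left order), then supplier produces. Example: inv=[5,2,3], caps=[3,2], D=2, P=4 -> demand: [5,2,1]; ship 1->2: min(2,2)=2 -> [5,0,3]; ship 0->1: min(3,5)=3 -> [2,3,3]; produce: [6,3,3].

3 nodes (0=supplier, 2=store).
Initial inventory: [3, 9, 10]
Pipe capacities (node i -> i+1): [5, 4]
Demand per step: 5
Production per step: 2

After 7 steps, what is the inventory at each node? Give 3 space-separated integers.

Step 1: demand=5,sold=5 ship[1->2]=4 ship[0->1]=3 prod=2 -> inv=[2 8 9]
Step 2: demand=5,sold=5 ship[1->2]=4 ship[0->1]=2 prod=2 -> inv=[2 6 8]
Step 3: demand=5,sold=5 ship[1->2]=4 ship[0->1]=2 prod=2 -> inv=[2 4 7]
Step 4: demand=5,sold=5 ship[1->2]=4 ship[0->1]=2 prod=2 -> inv=[2 2 6]
Step 5: demand=5,sold=5 ship[1->2]=2 ship[0->1]=2 prod=2 -> inv=[2 2 3]
Step 6: demand=5,sold=3 ship[1->2]=2 ship[0->1]=2 prod=2 -> inv=[2 2 2]
Step 7: demand=5,sold=2 ship[1->2]=2 ship[0->1]=2 prod=2 -> inv=[2 2 2]

2 2 2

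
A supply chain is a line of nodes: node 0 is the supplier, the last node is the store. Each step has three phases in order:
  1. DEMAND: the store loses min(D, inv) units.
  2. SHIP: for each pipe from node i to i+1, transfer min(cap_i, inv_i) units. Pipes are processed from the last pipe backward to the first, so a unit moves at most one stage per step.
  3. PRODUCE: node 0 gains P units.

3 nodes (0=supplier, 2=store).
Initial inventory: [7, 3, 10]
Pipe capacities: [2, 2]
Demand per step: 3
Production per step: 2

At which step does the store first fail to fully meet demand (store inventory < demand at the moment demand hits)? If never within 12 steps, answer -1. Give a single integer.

Step 1: demand=3,sold=3 ship[1->2]=2 ship[0->1]=2 prod=2 -> [7 3 9]
Step 2: demand=3,sold=3 ship[1->2]=2 ship[0->1]=2 prod=2 -> [7 3 8]
Step 3: demand=3,sold=3 ship[1->2]=2 ship[0->1]=2 prod=2 -> [7 3 7]
Step 4: demand=3,sold=3 ship[1->2]=2 ship[0->1]=2 prod=2 -> [7 3 6]
Step 5: demand=3,sold=3 ship[1->2]=2 ship[0->1]=2 prod=2 -> [7 3 5]
Step 6: demand=3,sold=3 ship[1->2]=2 ship[0->1]=2 prod=2 -> [7 3 4]
Step 7: demand=3,sold=3 ship[1->2]=2 ship[0->1]=2 prod=2 -> [7 3 3]
Step 8: demand=3,sold=3 ship[1->2]=2 ship[0->1]=2 prod=2 -> [7 3 2]
Step 9: demand=3,sold=2 ship[1->2]=2 ship[0->1]=2 prod=2 -> [7 3 2]
Step 10: demand=3,sold=2 ship[1->2]=2 ship[0->1]=2 prod=2 -> [7 3 2]
Step 11: demand=3,sold=2 ship[1->2]=2 ship[0->1]=2 prod=2 -> [7 3 2]
Step 12: demand=3,sold=2 ship[1->2]=2 ship[0->1]=2 prod=2 -> [7 3 2]
First stockout at step 9

9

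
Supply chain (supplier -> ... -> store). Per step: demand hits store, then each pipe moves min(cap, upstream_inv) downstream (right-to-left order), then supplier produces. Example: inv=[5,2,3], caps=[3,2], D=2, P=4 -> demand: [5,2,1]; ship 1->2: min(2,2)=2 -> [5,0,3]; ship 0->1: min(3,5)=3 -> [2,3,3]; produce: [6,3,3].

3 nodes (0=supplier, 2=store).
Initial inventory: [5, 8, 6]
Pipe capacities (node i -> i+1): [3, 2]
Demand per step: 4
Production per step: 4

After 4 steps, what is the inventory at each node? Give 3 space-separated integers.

Step 1: demand=4,sold=4 ship[1->2]=2 ship[0->1]=3 prod=4 -> inv=[6 9 4]
Step 2: demand=4,sold=4 ship[1->2]=2 ship[0->1]=3 prod=4 -> inv=[7 10 2]
Step 3: demand=4,sold=2 ship[1->2]=2 ship[0->1]=3 prod=4 -> inv=[8 11 2]
Step 4: demand=4,sold=2 ship[1->2]=2 ship[0->1]=3 prod=4 -> inv=[9 12 2]

9 12 2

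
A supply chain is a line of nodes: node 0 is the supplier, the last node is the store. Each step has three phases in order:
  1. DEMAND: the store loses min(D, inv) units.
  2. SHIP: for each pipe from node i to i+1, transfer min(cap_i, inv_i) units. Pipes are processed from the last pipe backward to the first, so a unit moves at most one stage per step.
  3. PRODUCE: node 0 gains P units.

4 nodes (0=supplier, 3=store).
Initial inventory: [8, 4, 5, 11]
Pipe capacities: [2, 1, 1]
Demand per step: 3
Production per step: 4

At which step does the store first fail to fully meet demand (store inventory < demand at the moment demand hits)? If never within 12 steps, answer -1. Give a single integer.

Step 1: demand=3,sold=3 ship[2->3]=1 ship[1->2]=1 ship[0->1]=2 prod=4 -> [10 5 5 9]
Step 2: demand=3,sold=3 ship[2->3]=1 ship[1->2]=1 ship[0->1]=2 prod=4 -> [12 6 5 7]
Step 3: demand=3,sold=3 ship[2->3]=1 ship[1->2]=1 ship[0->1]=2 prod=4 -> [14 7 5 5]
Step 4: demand=3,sold=3 ship[2->3]=1 ship[1->2]=1 ship[0->1]=2 prod=4 -> [16 8 5 3]
Step 5: demand=3,sold=3 ship[2->3]=1 ship[1->2]=1 ship[0->1]=2 prod=4 -> [18 9 5 1]
Step 6: demand=3,sold=1 ship[2->3]=1 ship[1->2]=1 ship[0->1]=2 prod=4 -> [20 10 5 1]
Step 7: demand=3,sold=1 ship[2->3]=1 ship[1->2]=1 ship[0->1]=2 prod=4 -> [22 11 5 1]
Step 8: demand=3,sold=1 ship[2->3]=1 ship[1->2]=1 ship[0->1]=2 prod=4 -> [24 12 5 1]
Step 9: demand=3,sold=1 ship[2->3]=1 ship[1->2]=1 ship[0->1]=2 prod=4 -> [26 13 5 1]
Step 10: demand=3,sold=1 ship[2->3]=1 ship[1->2]=1 ship[0->1]=2 prod=4 -> [28 14 5 1]
Step 11: demand=3,sold=1 ship[2->3]=1 ship[1->2]=1 ship[0->1]=2 prod=4 -> [30 15 5 1]
Step 12: demand=3,sold=1 ship[2->3]=1 ship[1->2]=1 ship[0->1]=2 prod=4 -> [32 16 5 1]
First stockout at step 6

6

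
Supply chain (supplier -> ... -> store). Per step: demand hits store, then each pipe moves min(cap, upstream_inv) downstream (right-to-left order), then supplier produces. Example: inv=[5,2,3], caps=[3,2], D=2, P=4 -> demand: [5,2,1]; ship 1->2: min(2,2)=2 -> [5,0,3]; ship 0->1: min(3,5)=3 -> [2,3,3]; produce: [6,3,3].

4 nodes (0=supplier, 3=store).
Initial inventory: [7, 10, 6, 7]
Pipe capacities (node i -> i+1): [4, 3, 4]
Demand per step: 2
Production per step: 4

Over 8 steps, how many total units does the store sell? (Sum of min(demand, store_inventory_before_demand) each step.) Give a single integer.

Answer: 16

Derivation:
Step 1: sold=2 (running total=2) -> [7 11 5 9]
Step 2: sold=2 (running total=4) -> [7 12 4 11]
Step 3: sold=2 (running total=6) -> [7 13 3 13]
Step 4: sold=2 (running total=8) -> [7 14 3 14]
Step 5: sold=2 (running total=10) -> [7 15 3 15]
Step 6: sold=2 (running total=12) -> [7 16 3 16]
Step 7: sold=2 (running total=14) -> [7 17 3 17]
Step 8: sold=2 (running total=16) -> [7 18 3 18]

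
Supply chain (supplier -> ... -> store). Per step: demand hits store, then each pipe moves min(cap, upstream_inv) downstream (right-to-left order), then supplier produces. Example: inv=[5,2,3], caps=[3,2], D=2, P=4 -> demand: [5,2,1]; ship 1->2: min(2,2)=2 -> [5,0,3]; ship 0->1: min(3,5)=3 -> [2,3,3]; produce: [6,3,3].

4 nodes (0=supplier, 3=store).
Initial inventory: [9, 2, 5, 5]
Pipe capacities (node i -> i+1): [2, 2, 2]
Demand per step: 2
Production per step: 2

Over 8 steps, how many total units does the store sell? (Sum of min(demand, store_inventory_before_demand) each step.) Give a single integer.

Answer: 16

Derivation:
Step 1: sold=2 (running total=2) -> [9 2 5 5]
Step 2: sold=2 (running total=4) -> [9 2 5 5]
Step 3: sold=2 (running total=6) -> [9 2 5 5]
Step 4: sold=2 (running total=8) -> [9 2 5 5]
Step 5: sold=2 (running total=10) -> [9 2 5 5]
Step 6: sold=2 (running total=12) -> [9 2 5 5]
Step 7: sold=2 (running total=14) -> [9 2 5 5]
Step 8: sold=2 (running total=16) -> [9 2 5 5]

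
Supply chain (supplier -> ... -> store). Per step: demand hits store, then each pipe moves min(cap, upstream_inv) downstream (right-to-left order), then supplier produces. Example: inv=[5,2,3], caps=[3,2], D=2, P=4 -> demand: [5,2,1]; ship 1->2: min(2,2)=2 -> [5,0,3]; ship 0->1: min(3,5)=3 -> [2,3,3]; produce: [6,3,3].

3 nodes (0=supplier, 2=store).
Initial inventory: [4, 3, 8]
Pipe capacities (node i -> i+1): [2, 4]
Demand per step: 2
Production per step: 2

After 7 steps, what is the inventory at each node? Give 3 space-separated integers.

Step 1: demand=2,sold=2 ship[1->2]=3 ship[0->1]=2 prod=2 -> inv=[4 2 9]
Step 2: demand=2,sold=2 ship[1->2]=2 ship[0->1]=2 prod=2 -> inv=[4 2 9]
Step 3: demand=2,sold=2 ship[1->2]=2 ship[0->1]=2 prod=2 -> inv=[4 2 9]
Step 4: demand=2,sold=2 ship[1->2]=2 ship[0->1]=2 prod=2 -> inv=[4 2 9]
Step 5: demand=2,sold=2 ship[1->2]=2 ship[0->1]=2 prod=2 -> inv=[4 2 9]
Step 6: demand=2,sold=2 ship[1->2]=2 ship[0->1]=2 prod=2 -> inv=[4 2 9]
Step 7: demand=2,sold=2 ship[1->2]=2 ship[0->1]=2 prod=2 -> inv=[4 2 9]

4 2 9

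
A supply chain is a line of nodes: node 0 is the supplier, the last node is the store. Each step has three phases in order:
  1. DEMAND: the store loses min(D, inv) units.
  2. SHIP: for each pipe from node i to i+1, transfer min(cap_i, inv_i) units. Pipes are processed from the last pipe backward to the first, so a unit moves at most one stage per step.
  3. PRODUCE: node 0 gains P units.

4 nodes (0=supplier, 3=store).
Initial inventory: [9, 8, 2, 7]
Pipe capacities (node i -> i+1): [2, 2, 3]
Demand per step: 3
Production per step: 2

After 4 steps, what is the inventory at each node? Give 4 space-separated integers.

Step 1: demand=3,sold=3 ship[2->3]=2 ship[1->2]=2 ship[0->1]=2 prod=2 -> inv=[9 8 2 6]
Step 2: demand=3,sold=3 ship[2->3]=2 ship[1->2]=2 ship[0->1]=2 prod=2 -> inv=[9 8 2 5]
Step 3: demand=3,sold=3 ship[2->3]=2 ship[1->2]=2 ship[0->1]=2 prod=2 -> inv=[9 8 2 4]
Step 4: demand=3,sold=3 ship[2->3]=2 ship[1->2]=2 ship[0->1]=2 prod=2 -> inv=[9 8 2 3]

9 8 2 3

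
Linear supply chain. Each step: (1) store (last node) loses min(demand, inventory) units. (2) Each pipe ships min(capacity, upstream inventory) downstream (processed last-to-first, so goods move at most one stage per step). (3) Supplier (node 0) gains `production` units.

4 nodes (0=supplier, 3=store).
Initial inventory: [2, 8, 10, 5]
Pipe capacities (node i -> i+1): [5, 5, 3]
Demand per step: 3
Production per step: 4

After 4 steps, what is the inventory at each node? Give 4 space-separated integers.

Step 1: demand=3,sold=3 ship[2->3]=3 ship[1->2]=5 ship[0->1]=2 prod=4 -> inv=[4 5 12 5]
Step 2: demand=3,sold=3 ship[2->3]=3 ship[1->2]=5 ship[0->1]=4 prod=4 -> inv=[4 4 14 5]
Step 3: demand=3,sold=3 ship[2->3]=3 ship[1->2]=4 ship[0->1]=4 prod=4 -> inv=[4 4 15 5]
Step 4: demand=3,sold=3 ship[2->3]=3 ship[1->2]=4 ship[0->1]=4 prod=4 -> inv=[4 4 16 5]

4 4 16 5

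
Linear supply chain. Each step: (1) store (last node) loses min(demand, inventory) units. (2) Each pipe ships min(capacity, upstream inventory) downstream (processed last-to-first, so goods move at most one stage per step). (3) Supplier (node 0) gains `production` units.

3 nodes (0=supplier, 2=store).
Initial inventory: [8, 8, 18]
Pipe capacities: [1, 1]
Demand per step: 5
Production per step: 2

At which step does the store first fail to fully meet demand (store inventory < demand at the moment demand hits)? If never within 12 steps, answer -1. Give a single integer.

Step 1: demand=5,sold=5 ship[1->2]=1 ship[0->1]=1 prod=2 -> [9 8 14]
Step 2: demand=5,sold=5 ship[1->2]=1 ship[0->1]=1 prod=2 -> [10 8 10]
Step 3: demand=5,sold=5 ship[1->2]=1 ship[0->1]=1 prod=2 -> [11 8 6]
Step 4: demand=5,sold=5 ship[1->2]=1 ship[0->1]=1 prod=2 -> [12 8 2]
Step 5: demand=5,sold=2 ship[1->2]=1 ship[0->1]=1 prod=2 -> [13 8 1]
Step 6: demand=5,sold=1 ship[1->2]=1 ship[0->1]=1 prod=2 -> [14 8 1]
Step 7: demand=5,sold=1 ship[1->2]=1 ship[0->1]=1 prod=2 -> [15 8 1]
Step 8: demand=5,sold=1 ship[1->2]=1 ship[0->1]=1 prod=2 -> [16 8 1]
Step 9: demand=5,sold=1 ship[1->2]=1 ship[0->1]=1 prod=2 -> [17 8 1]
Step 10: demand=5,sold=1 ship[1->2]=1 ship[0->1]=1 prod=2 -> [18 8 1]
Step 11: demand=5,sold=1 ship[1->2]=1 ship[0->1]=1 prod=2 -> [19 8 1]
Step 12: demand=5,sold=1 ship[1->2]=1 ship[0->1]=1 prod=2 -> [20 8 1]
First stockout at step 5

5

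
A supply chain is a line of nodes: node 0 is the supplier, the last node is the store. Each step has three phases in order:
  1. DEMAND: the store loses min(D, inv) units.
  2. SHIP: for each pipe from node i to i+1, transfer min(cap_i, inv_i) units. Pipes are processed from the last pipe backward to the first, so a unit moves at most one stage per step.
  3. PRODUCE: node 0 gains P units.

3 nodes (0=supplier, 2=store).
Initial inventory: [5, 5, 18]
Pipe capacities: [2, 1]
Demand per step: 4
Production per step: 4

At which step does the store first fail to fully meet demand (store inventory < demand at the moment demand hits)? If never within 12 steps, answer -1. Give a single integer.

Step 1: demand=4,sold=4 ship[1->2]=1 ship[0->1]=2 prod=4 -> [7 6 15]
Step 2: demand=4,sold=4 ship[1->2]=1 ship[0->1]=2 prod=4 -> [9 7 12]
Step 3: demand=4,sold=4 ship[1->2]=1 ship[0->1]=2 prod=4 -> [11 8 9]
Step 4: demand=4,sold=4 ship[1->2]=1 ship[0->1]=2 prod=4 -> [13 9 6]
Step 5: demand=4,sold=4 ship[1->2]=1 ship[0->1]=2 prod=4 -> [15 10 3]
Step 6: demand=4,sold=3 ship[1->2]=1 ship[0->1]=2 prod=4 -> [17 11 1]
Step 7: demand=4,sold=1 ship[1->2]=1 ship[0->1]=2 prod=4 -> [19 12 1]
Step 8: demand=4,sold=1 ship[1->2]=1 ship[0->1]=2 prod=4 -> [21 13 1]
Step 9: demand=4,sold=1 ship[1->2]=1 ship[0->1]=2 prod=4 -> [23 14 1]
Step 10: demand=4,sold=1 ship[1->2]=1 ship[0->1]=2 prod=4 -> [25 15 1]
Step 11: demand=4,sold=1 ship[1->2]=1 ship[0->1]=2 prod=4 -> [27 16 1]
Step 12: demand=4,sold=1 ship[1->2]=1 ship[0->1]=2 prod=4 -> [29 17 1]
First stockout at step 6

6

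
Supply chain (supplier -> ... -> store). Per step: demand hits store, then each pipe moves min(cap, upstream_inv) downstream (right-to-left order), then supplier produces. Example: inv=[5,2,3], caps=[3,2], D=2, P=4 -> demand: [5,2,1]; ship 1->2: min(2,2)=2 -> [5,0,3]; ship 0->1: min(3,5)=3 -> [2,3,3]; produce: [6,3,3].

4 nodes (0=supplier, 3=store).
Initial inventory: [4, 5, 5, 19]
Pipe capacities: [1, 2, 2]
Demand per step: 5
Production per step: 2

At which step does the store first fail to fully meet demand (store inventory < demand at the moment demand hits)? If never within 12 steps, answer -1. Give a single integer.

Step 1: demand=5,sold=5 ship[2->3]=2 ship[1->2]=2 ship[0->1]=1 prod=2 -> [5 4 5 16]
Step 2: demand=5,sold=5 ship[2->3]=2 ship[1->2]=2 ship[0->1]=1 prod=2 -> [6 3 5 13]
Step 3: demand=5,sold=5 ship[2->3]=2 ship[1->2]=2 ship[0->1]=1 prod=2 -> [7 2 5 10]
Step 4: demand=5,sold=5 ship[2->3]=2 ship[1->2]=2 ship[0->1]=1 prod=2 -> [8 1 5 7]
Step 5: demand=5,sold=5 ship[2->3]=2 ship[1->2]=1 ship[0->1]=1 prod=2 -> [9 1 4 4]
Step 6: demand=5,sold=4 ship[2->3]=2 ship[1->2]=1 ship[0->1]=1 prod=2 -> [10 1 3 2]
Step 7: demand=5,sold=2 ship[2->3]=2 ship[1->2]=1 ship[0->1]=1 prod=2 -> [11 1 2 2]
Step 8: demand=5,sold=2 ship[2->3]=2 ship[1->2]=1 ship[0->1]=1 prod=2 -> [12 1 1 2]
Step 9: demand=5,sold=2 ship[2->3]=1 ship[1->2]=1 ship[0->1]=1 prod=2 -> [13 1 1 1]
Step 10: demand=5,sold=1 ship[2->3]=1 ship[1->2]=1 ship[0->1]=1 prod=2 -> [14 1 1 1]
Step 11: demand=5,sold=1 ship[2->3]=1 ship[1->2]=1 ship[0->1]=1 prod=2 -> [15 1 1 1]
Step 12: demand=5,sold=1 ship[2->3]=1 ship[1->2]=1 ship[0->1]=1 prod=2 -> [16 1 1 1]
First stockout at step 6

6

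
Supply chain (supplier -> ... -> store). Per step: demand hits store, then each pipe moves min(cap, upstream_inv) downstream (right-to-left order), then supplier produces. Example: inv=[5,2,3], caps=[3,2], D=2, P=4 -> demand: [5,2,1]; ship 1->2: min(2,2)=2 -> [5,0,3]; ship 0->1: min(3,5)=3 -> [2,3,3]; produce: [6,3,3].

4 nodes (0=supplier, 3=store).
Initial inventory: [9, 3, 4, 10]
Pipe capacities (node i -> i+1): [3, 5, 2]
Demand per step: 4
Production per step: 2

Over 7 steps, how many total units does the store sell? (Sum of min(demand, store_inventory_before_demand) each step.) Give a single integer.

Step 1: sold=4 (running total=4) -> [8 3 5 8]
Step 2: sold=4 (running total=8) -> [7 3 6 6]
Step 3: sold=4 (running total=12) -> [6 3 7 4]
Step 4: sold=4 (running total=16) -> [5 3 8 2]
Step 5: sold=2 (running total=18) -> [4 3 9 2]
Step 6: sold=2 (running total=20) -> [3 3 10 2]
Step 7: sold=2 (running total=22) -> [2 3 11 2]

Answer: 22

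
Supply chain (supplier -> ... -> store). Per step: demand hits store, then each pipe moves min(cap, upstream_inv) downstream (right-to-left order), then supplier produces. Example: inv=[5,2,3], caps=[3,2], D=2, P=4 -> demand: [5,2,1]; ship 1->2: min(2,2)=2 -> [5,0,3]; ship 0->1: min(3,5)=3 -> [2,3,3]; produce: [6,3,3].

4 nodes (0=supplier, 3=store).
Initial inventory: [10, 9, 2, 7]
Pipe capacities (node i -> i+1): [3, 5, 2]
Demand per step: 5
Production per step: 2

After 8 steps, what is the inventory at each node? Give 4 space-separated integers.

Step 1: demand=5,sold=5 ship[2->3]=2 ship[1->2]=5 ship[0->1]=3 prod=2 -> inv=[9 7 5 4]
Step 2: demand=5,sold=4 ship[2->3]=2 ship[1->2]=5 ship[0->1]=3 prod=2 -> inv=[8 5 8 2]
Step 3: demand=5,sold=2 ship[2->3]=2 ship[1->2]=5 ship[0->1]=3 prod=2 -> inv=[7 3 11 2]
Step 4: demand=5,sold=2 ship[2->3]=2 ship[1->2]=3 ship[0->1]=3 prod=2 -> inv=[6 3 12 2]
Step 5: demand=5,sold=2 ship[2->3]=2 ship[1->2]=3 ship[0->1]=3 prod=2 -> inv=[5 3 13 2]
Step 6: demand=5,sold=2 ship[2->3]=2 ship[1->2]=3 ship[0->1]=3 prod=2 -> inv=[4 3 14 2]
Step 7: demand=5,sold=2 ship[2->3]=2 ship[1->2]=3 ship[0->1]=3 prod=2 -> inv=[3 3 15 2]
Step 8: demand=5,sold=2 ship[2->3]=2 ship[1->2]=3 ship[0->1]=3 prod=2 -> inv=[2 3 16 2]

2 3 16 2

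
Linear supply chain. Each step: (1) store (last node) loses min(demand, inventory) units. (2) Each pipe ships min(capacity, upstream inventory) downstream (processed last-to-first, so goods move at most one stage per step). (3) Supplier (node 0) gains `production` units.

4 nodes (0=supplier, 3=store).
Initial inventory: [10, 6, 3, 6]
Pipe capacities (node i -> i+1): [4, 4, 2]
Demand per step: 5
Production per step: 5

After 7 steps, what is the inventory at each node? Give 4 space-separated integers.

Step 1: demand=5,sold=5 ship[2->3]=2 ship[1->2]=4 ship[0->1]=4 prod=5 -> inv=[11 6 5 3]
Step 2: demand=5,sold=3 ship[2->3]=2 ship[1->2]=4 ship[0->1]=4 prod=5 -> inv=[12 6 7 2]
Step 3: demand=5,sold=2 ship[2->3]=2 ship[1->2]=4 ship[0->1]=4 prod=5 -> inv=[13 6 9 2]
Step 4: demand=5,sold=2 ship[2->3]=2 ship[1->2]=4 ship[0->1]=4 prod=5 -> inv=[14 6 11 2]
Step 5: demand=5,sold=2 ship[2->3]=2 ship[1->2]=4 ship[0->1]=4 prod=5 -> inv=[15 6 13 2]
Step 6: demand=5,sold=2 ship[2->3]=2 ship[1->2]=4 ship[0->1]=4 prod=5 -> inv=[16 6 15 2]
Step 7: demand=5,sold=2 ship[2->3]=2 ship[1->2]=4 ship[0->1]=4 prod=5 -> inv=[17 6 17 2]

17 6 17 2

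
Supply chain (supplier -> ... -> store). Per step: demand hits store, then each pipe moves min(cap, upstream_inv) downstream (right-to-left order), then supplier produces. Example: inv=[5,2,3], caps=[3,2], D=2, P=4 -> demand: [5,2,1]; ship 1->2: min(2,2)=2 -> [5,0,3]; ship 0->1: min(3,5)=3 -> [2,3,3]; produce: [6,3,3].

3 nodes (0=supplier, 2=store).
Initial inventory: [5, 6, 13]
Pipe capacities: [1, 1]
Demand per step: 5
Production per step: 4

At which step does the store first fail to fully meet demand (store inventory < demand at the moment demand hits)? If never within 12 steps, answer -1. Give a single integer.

Step 1: demand=5,sold=5 ship[1->2]=1 ship[0->1]=1 prod=4 -> [8 6 9]
Step 2: demand=5,sold=5 ship[1->2]=1 ship[0->1]=1 prod=4 -> [11 6 5]
Step 3: demand=5,sold=5 ship[1->2]=1 ship[0->1]=1 prod=4 -> [14 6 1]
Step 4: demand=5,sold=1 ship[1->2]=1 ship[0->1]=1 prod=4 -> [17 6 1]
Step 5: demand=5,sold=1 ship[1->2]=1 ship[0->1]=1 prod=4 -> [20 6 1]
Step 6: demand=5,sold=1 ship[1->2]=1 ship[0->1]=1 prod=4 -> [23 6 1]
Step 7: demand=5,sold=1 ship[1->2]=1 ship[0->1]=1 prod=4 -> [26 6 1]
Step 8: demand=5,sold=1 ship[1->2]=1 ship[0->1]=1 prod=4 -> [29 6 1]
Step 9: demand=5,sold=1 ship[1->2]=1 ship[0->1]=1 prod=4 -> [32 6 1]
Step 10: demand=5,sold=1 ship[1->2]=1 ship[0->1]=1 prod=4 -> [35 6 1]
Step 11: demand=5,sold=1 ship[1->2]=1 ship[0->1]=1 prod=4 -> [38 6 1]
Step 12: demand=5,sold=1 ship[1->2]=1 ship[0->1]=1 prod=4 -> [41 6 1]
First stockout at step 4

4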